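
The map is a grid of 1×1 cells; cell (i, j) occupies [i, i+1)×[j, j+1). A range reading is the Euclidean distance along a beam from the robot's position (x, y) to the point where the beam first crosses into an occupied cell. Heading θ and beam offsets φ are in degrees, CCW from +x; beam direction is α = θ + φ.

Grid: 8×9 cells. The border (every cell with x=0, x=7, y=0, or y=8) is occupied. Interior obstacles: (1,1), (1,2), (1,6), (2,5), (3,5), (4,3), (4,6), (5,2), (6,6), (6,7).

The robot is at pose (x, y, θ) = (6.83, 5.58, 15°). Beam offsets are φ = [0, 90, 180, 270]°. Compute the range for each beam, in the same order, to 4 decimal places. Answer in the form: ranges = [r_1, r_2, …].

ranges = [0.1760, 0.4348, 6.0357, 0.6568]

beam 1: φ=0°, α=15°
  dir = (cos 15°, sin 15°) = (0.9659, 0.2588); from cell (6,5)
  next x-line at t=0.1760, next y-line at t=1.6228; Δt_x=1.0353, Δt_y=3.8637
    x: enter (7,5) at t=0.1760 ← occupied
  → r_1 = 0.1760
beam 2: φ=90°, α=105°
  dir = (cos 105°, sin 105°) = (-0.2588, 0.9659); from cell (6,5)
  next x-line at t=3.2069, next y-line at t=0.4348; Δt_x=3.8637, Δt_y=1.0353
    y: enter (6,6) at t=0.4348 ← occupied
  → r_2 = 0.4348
beam 3: φ=180°, α=195°
  dir = (cos 195°, sin 195°) = (-0.9659, -0.2588); from cell (6,5)
  next x-line at t=0.8593, next y-line at t=2.2409; Δt_x=1.0353, Δt_y=3.8637
    x: enter (5,5) at t=0.8593
    x: enter (4,5) at t=1.8946
    y: enter (4,4) at t=2.2409
    x: enter (3,4) at t=2.9298
    x: enter (2,4) at t=3.9651
    x: enter (1,4) at t=5.0004
    x: enter (0,4) at t=6.0357 ← occupied
  → r_3 = 6.0357
beam 4: φ=270°, α=285°
  dir = (cos 285°, sin 285°) = (0.2588, -0.9659); from cell (6,5)
  next x-line at t=0.6568, next y-line at t=0.6005; Δt_x=3.8637, Δt_y=1.0353
    y: enter (6,4) at t=0.6005
    x: enter (7,4) at t=0.6568 ← occupied
  → r_4 = 0.6568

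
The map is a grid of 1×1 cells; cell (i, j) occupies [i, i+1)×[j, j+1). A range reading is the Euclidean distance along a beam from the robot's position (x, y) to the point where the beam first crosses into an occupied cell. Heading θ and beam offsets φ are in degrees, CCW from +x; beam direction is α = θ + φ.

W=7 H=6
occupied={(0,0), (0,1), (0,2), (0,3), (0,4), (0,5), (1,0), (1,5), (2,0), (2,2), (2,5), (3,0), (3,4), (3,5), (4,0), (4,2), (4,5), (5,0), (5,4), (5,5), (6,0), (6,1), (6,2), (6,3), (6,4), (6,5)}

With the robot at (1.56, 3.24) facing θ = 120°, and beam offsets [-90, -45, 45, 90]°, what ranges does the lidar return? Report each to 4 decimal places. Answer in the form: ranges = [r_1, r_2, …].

ranges = [1.6628, 1.8221, 0.5798, 0.6466]

beam 1: φ=-90°, α=30°
  cosα=0.8660 sinα=0.5000 | (1,3) | tMaxX 0.5081 tMaxY 1.5200 | tΔX 1.1547 tΔY 2.0000
    t=0.5081 [x] (2,3)
    t=1.5200 [y] (2,4)
    t=1.6628 [x] (3,4) — stop
  → r_1 = 1.6628
beam 2: φ=-45°, α=75°
  cosα=0.2588 sinα=0.9659 | (1,3) | tMaxX 1.7000 tMaxY 0.7868 | tΔX 3.8637 tΔY 1.0353
    t=0.7868 [y] (1,4)
    t=1.7000 [x] (2,4)
    t=1.8221 [y] (2,5) — stop
  → r_2 = 1.8221
beam 3: φ=45°, α=165°
  cosα=-0.9659 sinα=0.2588 | (1,3) | tMaxX 0.5798 tMaxY 2.9364 | tΔX 1.0353 tΔY 3.8637
    t=0.5798 [x] (0,3) — stop
  → r_3 = 0.5798
beam 4: φ=90°, α=210°
  cosα=-0.8660 sinα=-0.5000 | (1,3) | tMaxX 0.6466 tMaxY 0.4800 | tΔX 1.1547 tΔY 2.0000
    t=0.4800 [y] (1,2)
    t=0.6466 [x] (0,2) — stop
  → r_4 = 0.6466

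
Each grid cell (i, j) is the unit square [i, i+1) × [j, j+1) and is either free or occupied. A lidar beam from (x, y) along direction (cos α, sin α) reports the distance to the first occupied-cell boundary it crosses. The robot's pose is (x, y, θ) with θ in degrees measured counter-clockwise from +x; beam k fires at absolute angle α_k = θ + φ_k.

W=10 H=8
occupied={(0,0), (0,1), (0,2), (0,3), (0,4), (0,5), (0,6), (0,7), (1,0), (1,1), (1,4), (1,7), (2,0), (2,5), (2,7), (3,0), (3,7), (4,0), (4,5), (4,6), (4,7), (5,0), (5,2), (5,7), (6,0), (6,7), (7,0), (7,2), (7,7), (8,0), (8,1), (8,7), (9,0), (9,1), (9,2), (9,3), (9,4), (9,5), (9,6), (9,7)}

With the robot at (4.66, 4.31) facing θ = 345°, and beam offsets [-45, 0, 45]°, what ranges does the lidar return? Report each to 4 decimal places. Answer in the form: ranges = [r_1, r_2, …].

ranges = [1.5127, 4.4931, 5.0114]

beam 1: φ=-45°, α=300°
  direction (0.5000, -0.8660); cell (4,4); t to first gridline: x 0.6800, y 0.3580 (then +2.0000 / +1.1547)
    (4,3) via y @ 0.3580
    (5,3) via x @ 0.6800
    (5,2) via y @ 1.5127  # hit
  → r_1 = 1.5127
beam 2: φ=0°, α=345°
  direction (0.9659, -0.2588); cell (4,4); t to first gridline: x 0.3520, y 1.1977 (then +1.0353 / +3.8637)
    (5,4) via x @ 0.3520
    (5,3) via y @ 1.1977
    (6,3) via x @ 1.3873
    (7,3) via x @ 2.4225
    (8,3) via x @ 3.4578
    (9,3) via x @ 4.4931  # hit
  → r_2 = 4.4931
beam 3: φ=45°, α=30°
  direction (0.8660, 0.5000); cell (4,4); t to first gridline: x 0.3926, y 1.3800 (then +1.1547 / +2.0000)
    (5,4) via x @ 0.3926
    (5,5) via y @ 1.3800
    (6,5) via x @ 1.5473
    (7,5) via x @ 2.7020
    (7,6) via y @ 3.3800
    (8,6) via x @ 3.8567
    (9,6) via x @ 5.0114  # hit
  → r_3 = 5.0114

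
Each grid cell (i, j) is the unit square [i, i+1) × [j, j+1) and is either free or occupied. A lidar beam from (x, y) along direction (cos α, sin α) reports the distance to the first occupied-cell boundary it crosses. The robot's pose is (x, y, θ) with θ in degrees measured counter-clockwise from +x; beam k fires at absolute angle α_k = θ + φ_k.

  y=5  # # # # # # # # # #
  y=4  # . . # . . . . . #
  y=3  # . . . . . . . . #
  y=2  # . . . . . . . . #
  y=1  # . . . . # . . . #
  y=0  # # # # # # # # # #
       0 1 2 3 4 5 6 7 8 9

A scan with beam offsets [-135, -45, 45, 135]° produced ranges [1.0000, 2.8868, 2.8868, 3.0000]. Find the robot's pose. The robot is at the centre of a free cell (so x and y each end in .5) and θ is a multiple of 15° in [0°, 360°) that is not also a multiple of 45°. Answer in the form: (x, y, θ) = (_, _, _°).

(x, y, θ) = (6.5, 2.5, 15°)

The pose lattice has 30·16 = 480 candidates. Test each by forward raycasting.
  (5.5, 3.5, 285°): beam 1 = 1.7321 ≠ 1.0000 ✗
  (2.5, 3.5, 345°): beam 1 = 1.7321 ≠ 1.0000 ✗
  (3.5, 3.5, 60°): beam 1 = 2.5882 ≠ 1.0000 ✗
  (4.5, 3.5, 75°): beam 1 = 1.7321 ≠ 1.0000 ✗
  …
  (6.5, 2.5, 15°): r_1=1.0000, r_2=2.8868, r_3=2.8868, r_4=3.0000 — all match ✓
Unique over the lattice → pose = (6.5, 2.5, 15°).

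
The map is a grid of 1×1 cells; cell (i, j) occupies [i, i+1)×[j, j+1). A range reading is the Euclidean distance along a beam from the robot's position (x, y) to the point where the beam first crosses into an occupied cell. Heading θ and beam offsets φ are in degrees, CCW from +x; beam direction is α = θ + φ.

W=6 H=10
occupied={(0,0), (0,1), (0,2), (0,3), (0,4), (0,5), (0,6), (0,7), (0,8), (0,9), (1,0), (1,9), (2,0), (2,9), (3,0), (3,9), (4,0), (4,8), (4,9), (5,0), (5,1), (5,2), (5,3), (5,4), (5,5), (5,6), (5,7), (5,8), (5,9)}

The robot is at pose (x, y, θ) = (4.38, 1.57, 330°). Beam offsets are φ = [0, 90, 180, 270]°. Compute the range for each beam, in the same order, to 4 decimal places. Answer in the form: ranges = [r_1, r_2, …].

ranges = [0.7159, 1.2400, 3.9029, 0.6582]

beam 1: φ=0°, α=330°
  d=(0.8660,-0.5000)  start (4,1)  tX=0.7159 tY=1.1400  stride 1/|dx|=1.1547 1/|dy|=2.0000
    cross x-line → (5,1), t=0.7159 (wall)
  → r_1 = 0.7159
beam 2: φ=90°, α=60°
  d=(0.5000,0.8660)  start (4,1)  tX=1.2400 tY=0.4965  stride 1/|dx|=2.0000 1/|dy|=1.1547
    cross y-line → (4,2), t=0.4965
    cross x-line → (5,2), t=1.2400 (wall)
  → r_2 = 1.2400
beam 3: φ=180°, α=150°
  d=(-0.8660,0.5000)  start (4,1)  tX=0.4388 tY=0.8600  stride 1/|dx|=1.1547 1/|dy|=2.0000
    cross x-line → (3,1), t=0.4388
    cross y-line → (3,2), t=0.8600
    cross x-line → (2,2), t=1.5935
    cross x-line → (1,2), t=2.7482
    cross y-line → (1,3), t=2.8600
    cross x-line → (0,3), t=3.9029 (wall)
  → r_3 = 3.9029
beam 4: φ=270°, α=240°
  d=(-0.5000,-0.8660)  start (4,1)  tX=0.7600 tY=0.6582  stride 1/|dx|=2.0000 1/|dy|=1.1547
    cross y-line → (4,0), t=0.6582 (wall)
  → r_4 = 0.6582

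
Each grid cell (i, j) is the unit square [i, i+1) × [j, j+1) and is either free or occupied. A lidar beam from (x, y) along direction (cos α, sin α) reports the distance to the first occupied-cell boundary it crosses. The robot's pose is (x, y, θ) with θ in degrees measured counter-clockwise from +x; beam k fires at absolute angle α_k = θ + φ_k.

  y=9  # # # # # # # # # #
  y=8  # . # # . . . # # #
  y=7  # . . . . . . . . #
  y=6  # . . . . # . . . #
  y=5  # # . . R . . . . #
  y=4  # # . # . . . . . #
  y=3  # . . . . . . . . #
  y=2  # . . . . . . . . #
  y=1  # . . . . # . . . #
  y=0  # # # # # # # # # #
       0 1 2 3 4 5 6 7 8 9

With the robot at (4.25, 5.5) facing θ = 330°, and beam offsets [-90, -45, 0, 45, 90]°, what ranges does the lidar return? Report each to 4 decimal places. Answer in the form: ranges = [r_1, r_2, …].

ranges = [0.5774, 3.6235, 5.4848, 4.9176, 1.5000]

beam 1: φ=-90°, α=240°
  dir = (cos 240°, sin 240°) = (-0.5000, -0.8660); from cell (4,5)
  next x-line at t=0.5000, next y-line at t=0.5774; Δt_x=2.0000, Δt_y=1.1547
    x: enter (3,5) at t=0.5000
    y: enter (3,4) at t=0.5774 ← occupied
  → r_1 = 0.5774
beam 2: φ=-45°, α=285°
  dir = (cos 285°, sin 285°) = (0.2588, -0.9659); from cell (4,5)
  next x-line at t=2.8978, next y-line at t=0.5176; Δt_x=3.8637, Δt_y=1.0353
    y: enter (4,4) at t=0.5176
    y: enter (4,3) at t=1.5529
    y: enter (4,2) at t=2.5882
    x: enter (5,2) at t=2.8978
    y: enter (5,1) at t=3.6235 ← occupied
  → r_2 = 3.6235
beam 3: φ=0°, α=330°
  dir = (cos 330°, sin 330°) = (0.8660, -0.5000); from cell (4,5)
  next x-line at t=0.8660, next y-line at t=1.0000; Δt_x=1.1547, Δt_y=2.0000
    x: enter (5,5) at t=0.8660
    y: enter (5,4) at t=1.0000
    x: enter (6,4) at t=2.0207
    y: enter (6,3) at t=3.0000
    x: enter (7,3) at t=3.1754
    x: enter (8,3) at t=4.3301
    y: enter (8,2) at t=5.0000
    x: enter (9,2) at t=5.4848 ← occupied
  → r_3 = 5.4848
beam 4: φ=45°, α=15°
  dir = (cos 15°, sin 15°) = (0.9659, 0.2588); from cell (4,5)
  next x-line at t=0.7765, next y-line at t=1.9319; Δt_x=1.0353, Δt_y=3.8637
    x: enter (5,5) at t=0.7765
    x: enter (6,5) at t=1.8117
    y: enter (6,6) at t=1.9319
    x: enter (7,6) at t=2.8470
    x: enter (8,6) at t=3.8823
    x: enter (9,6) at t=4.9176 ← occupied
  → r_4 = 4.9176
beam 5: φ=90°, α=60°
  dir = (cos 60°, sin 60°) = (0.5000, 0.8660); from cell (4,5)
  next x-line at t=1.5000, next y-line at t=0.5774; Δt_x=2.0000, Δt_y=1.1547
    y: enter (4,6) at t=0.5774
    x: enter (5,6) at t=1.5000 ← occupied
  → r_5 = 1.5000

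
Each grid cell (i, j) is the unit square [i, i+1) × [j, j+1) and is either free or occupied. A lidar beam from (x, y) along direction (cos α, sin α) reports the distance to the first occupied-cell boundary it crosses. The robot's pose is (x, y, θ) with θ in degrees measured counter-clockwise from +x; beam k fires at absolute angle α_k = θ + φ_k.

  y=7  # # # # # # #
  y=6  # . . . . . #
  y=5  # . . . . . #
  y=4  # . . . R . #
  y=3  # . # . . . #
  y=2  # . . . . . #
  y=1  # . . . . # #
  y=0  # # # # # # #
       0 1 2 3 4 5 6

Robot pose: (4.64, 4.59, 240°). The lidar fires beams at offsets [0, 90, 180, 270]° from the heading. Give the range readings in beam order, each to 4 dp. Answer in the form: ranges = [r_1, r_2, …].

beam 1: φ=0°, α=240°
  cosα=-0.5000 sinα=-0.8660 | (4,4) | tMaxX 1.2800 tMaxY 0.6813 | tΔX 2.0000 tΔY 1.1547
    t=0.6813 [y] (4,3)
    t=1.2800 [x] (3,3)
    t=1.8360 [y] (3,2)
    t=2.9907 [y] (3,1)
    t=3.2800 [x] (2,1)
    t=4.1454 [y] (2,0) — stop
  → r_1 = 4.1454
beam 2: φ=90°, α=330°
  cosα=0.8660 sinα=-0.5000 | (4,4) | tMaxX 0.4157 tMaxY 1.1800 | tΔX 1.1547 tΔY 2.0000
    t=0.4157 [x] (5,4)
    t=1.1800 [y] (5,3)
    t=1.5704 [x] (6,3) — stop
  → r_2 = 1.5704
beam 3: φ=180°, α=60°
  cosα=0.5000 sinα=0.8660 | (4,4) | tMaxX 0.7200 tMaxY 0.4734 | tΔX 2.0000 tΔY 1.1547
    t=0.4734 [y] (4,5)
    t=0.7200 [x] (5,5)
    t=1.6281 [y] (5,6)
    t=2.7200 [x] (6,6) — stop
  → r_3 = 2.7200
beam 4: φ=270°, α=150°
  cosα=-0.8660 sinα=0.5000 | (4,4) | tMaxX 0.7390 tMaxY 0.8200 | tΔX 1.1547 tΔY 2.0000
    t=0.7390 [x] (3,4)
    t=0.8200 [y] (3,5)
    t=1.8937 [x] (2,5)
    t=2.8200 [y] (2,6)
    t=3.0484 [x] (1,6)
    t=4.2031 [x] (0,6) — stop
  → r_4 = 4.2031

ranges = [4.1454, 1.5704, 2.7200, 4.2031]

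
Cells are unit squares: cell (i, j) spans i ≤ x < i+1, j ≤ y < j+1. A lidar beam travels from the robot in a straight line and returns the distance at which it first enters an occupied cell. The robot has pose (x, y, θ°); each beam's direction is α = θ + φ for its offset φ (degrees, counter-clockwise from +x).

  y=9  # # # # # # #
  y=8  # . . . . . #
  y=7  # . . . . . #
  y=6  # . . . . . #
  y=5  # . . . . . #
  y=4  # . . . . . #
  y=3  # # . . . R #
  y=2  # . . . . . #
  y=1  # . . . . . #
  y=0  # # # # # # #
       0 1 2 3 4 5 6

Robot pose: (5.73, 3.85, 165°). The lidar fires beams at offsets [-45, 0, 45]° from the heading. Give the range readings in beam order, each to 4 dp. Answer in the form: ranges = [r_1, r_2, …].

beam 1: φ=-45°, α=120°
  cosα=-0.5000 sinα=0.8660 | (5,3) | tMaxX 1.4600 tMaxY 0.1732 | tΔX 2.0000 tΔY 1.1547
    t=0.1732 [y] (5,4)
    t=1.3279 [y] (5,5)
    t=1.4600 [x] (4,5)
    t=2.4826 [y] (4,6)
    t=3.4600 [x] (3,6)
    t=3.6373 [y] (3,7)
    t=4.7920 [y] (3,8)
    t=5.4600 [x] (2,8)
    t=5.9467 [y] (2,9) — stop
  → r_1 = 5.9467
beam 2: φ=0°, α=165°
  cosα=-0.9659 sinα=0.2588 | (5,3) | tMaxX 0.7558 tMaxY 0.5796 | tΔX 1.0353 tΔY 3.8637
    t=0.5796 [y] (5,4)
    t=0.7558 [x] (4,4)
    t=1.7910 [x] (3,4)
    t=2.8263 [x] (2,4)
    t=3.8616 [x] (1,4)
    t=4.4433 [y] (1,5)
    t=4.8969 [x] (0,5) — stop
  → r_2 = 4.8969
beam 3: φ=45°, α=210°
  cosα=-0.8660 sinα=-0.5000 | (5,3) | tMaxX 0.8429 tMaxY 1.7000 | tΔX 1.1547 tΔY 2.0000
    t=0.8429 [x] (4,3)
    t=1.7000 [y] (4,2)
    t=1.9976 [x] (3,2)
    t=3.1523 [x] (2,2)
    t=3.7000 [y] (2,1)
    t=4.3070 [x] (1,1)
    t=5.4617 [x] (0,1) — stop
  → r_3 = 5.4617

ranges = [5.9467, 4.8969, 5.4617]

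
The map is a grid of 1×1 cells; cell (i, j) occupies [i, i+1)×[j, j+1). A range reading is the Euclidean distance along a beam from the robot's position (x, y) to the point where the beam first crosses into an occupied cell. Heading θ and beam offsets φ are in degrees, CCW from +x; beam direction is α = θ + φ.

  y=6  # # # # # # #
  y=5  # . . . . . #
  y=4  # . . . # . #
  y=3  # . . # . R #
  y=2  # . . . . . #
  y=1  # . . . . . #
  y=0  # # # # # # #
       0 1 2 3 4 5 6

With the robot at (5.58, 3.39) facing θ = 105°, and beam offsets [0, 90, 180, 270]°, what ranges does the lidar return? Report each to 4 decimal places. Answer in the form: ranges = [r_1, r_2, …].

ranges = [2.7021, 4.7416, 1.6228, 0.4348]

beam 1: φ=0°, α=105°
  direction (-0.2588, 0.9659); cell (5,3); t to first gridline: x 2.2409, y 0.6315 (then +3.8637 / +1.0353)
    (5,4) via y @ 0.6315
    (5,5) via y @ 1.6668
    (4,5) via x @ 2.2409
    (4,6) via y @ 2.7021  # hit
  → r_1 = 2.7021
beam 2: φ=90°, α=195°
  direction (-0.9659, -0.2588); cell (5,3); t to first gridline: x 0.6005, y 1.5068 (then +1.0353 / +3.8637)
    (4,3) via x @ 0.6005
    (4,2) via y @ 1.5068
    (3,2) via x @ 1.6357
    (2,2) via x @ 2.6710
    (1,2) via x @ 3.7063
    (0,2) via x @ 4.7416  # hit
  → r_2 = 4.7416
beam 3: φ=180°, α=285°
  direction (0.2588, -0.9659); cell (5,3); t to first gridline: x 1.6228, y 0.4038 (then +3.8637 / +1.0353)
    (5,2) via y @ 0.4038
    (5,1) via y @ 1.4390
    (6,1) via x @ 1.6228  # hit
  → r_3 = 1.6228
beam 4: φ=270°, α=15°
  direction (0.9659, 0.2588); cell (5,3); t to first gridline: x 0.4348, y 2.3569 (then +1.0353 / +3.8637)
    (6,3) via x @ 0.4348  # hit
  → r_4 = 0.4348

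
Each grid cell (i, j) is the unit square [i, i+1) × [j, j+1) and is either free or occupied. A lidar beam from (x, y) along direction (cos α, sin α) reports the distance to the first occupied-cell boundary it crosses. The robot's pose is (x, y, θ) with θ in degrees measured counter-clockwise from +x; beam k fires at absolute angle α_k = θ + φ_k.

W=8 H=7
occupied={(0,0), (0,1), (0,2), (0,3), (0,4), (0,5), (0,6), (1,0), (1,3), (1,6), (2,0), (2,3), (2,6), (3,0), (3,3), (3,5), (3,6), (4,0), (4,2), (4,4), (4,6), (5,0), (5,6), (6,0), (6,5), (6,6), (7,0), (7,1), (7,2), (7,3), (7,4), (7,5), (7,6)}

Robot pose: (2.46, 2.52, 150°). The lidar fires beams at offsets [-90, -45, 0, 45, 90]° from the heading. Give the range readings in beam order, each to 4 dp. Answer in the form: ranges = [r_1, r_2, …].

beam 1: φ=-90°, α=60°
  d=(0.5000,0.8660)  start (2,2)  tX=1.0800 tY=0.5543  stride 1/|dx|=2.0000 1/|dy|=1.1547
    cross y-line → (2,3), t=0.5543 (wall)
  → r_1 = 0.5543
beam 2: φ=-45°, α=105°
  d=(-0.2588,0.9659)  start (2,2)  tX=1.7773 tY=0.4969  stride 1/|dx|=3.8637 1/|dy|=1.0353
    cross y-line → (2,3), t=0.4969 (wall)
  → r_2 = 0.4969
beam 3: φ=0°, α=150°
  d=(-0.8660,0.5000)  start (2,2)  tX=0.5312 tY=0.9600  stride 1/|dx|=1.1547 1/|dy|=2.0000
    cross x-line → (1,2), t=0.5312
    cross y-line → (1,3), t=0.9600 (wall)
  → r_3 = 0.9600
beam 4: φ=45°, α=195°
  d=(-0.9659,-0.2588)  start (2,2)  tX=0.4762 tY=2.0091  stride 1/|dx|=1.0353 1/|dy|=3.8637
    cross x-line → (1,2), t=0.4762
    cross x-line → (0,2), t=1.5115 (wall)
  → r_4 = 1.5115
beam 5: φ=90°, α=240°
  d=(-0.5000,-0.8660)  start (2,2)  tX=0.9200 tY=0.6004  stride 1/|dx|=2.0000 1/|dy|=1.1547
    cross y-line → (2,1), t=0.6004
    cross x-line → (1,1), t=0.9200
    cross y-line → (1,0), t=1.7551 (wall)
  → r_5 = 1.7551

ranges = [0.5543, 0.4969, 0.9600, 1.5115, 1.7551]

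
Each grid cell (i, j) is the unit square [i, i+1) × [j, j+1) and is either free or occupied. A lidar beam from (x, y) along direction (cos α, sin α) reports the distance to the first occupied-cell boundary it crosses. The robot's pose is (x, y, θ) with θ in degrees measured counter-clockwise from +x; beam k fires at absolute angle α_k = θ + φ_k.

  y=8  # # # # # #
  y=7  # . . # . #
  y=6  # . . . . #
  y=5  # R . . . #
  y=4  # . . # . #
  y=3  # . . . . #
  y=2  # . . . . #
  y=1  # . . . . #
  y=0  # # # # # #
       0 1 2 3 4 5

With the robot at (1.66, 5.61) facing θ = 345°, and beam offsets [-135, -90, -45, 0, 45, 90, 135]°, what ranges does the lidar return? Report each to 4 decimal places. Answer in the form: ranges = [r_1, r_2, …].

ranges = [0.7621, 2.5500, 5.3232, 2.3569, 3.8567, 2.4743, 1.3200]

beam 1: φ=-135°, α=210°
  direction (-0.8660, -0.5000); cell (1,5); t to first gridline: x 0.7621, y 1.2200 (then +1.1547 / +2.0000)
    (0,5) via x @ 0.7621  # hit
  → r_1 = 0.7621
beam 2: φ=-90°, α=255°
  direction (-0.2588, -0.9659); cell (1,5); t to first gridline: x 2.5500, y 0.6315 (then +3.8637 / +1.0353)
    (1,4) via y @ 0.6315
    (1,3) via y @ 1.6668
    (0,3) via x @ 2.5500  # hit
  → r_2 = 2.5500
beam 3: φ=-45°, α=300°
  direction (0.5000, -0.8660); cell (1,5); t to first gridline: x 0.6800, y 0.7044 (then +2.0000 / +1.1547)
    (2,5) via x @ 0.6800
    (2,4) via y @ 0.7044
    (2,3) via y @ 1.8591
    (3,3) via x @ 2.6800
    (3,2) via y @ 3.0138
    (3,1) via y @ 4.1685
    (4,1) via x @ 4.6800
    (4,0) via y @ 5.3232  # hit
  → r_3 = 5.3232
beam 4: φ=0°, α=345°
  direction (0.9659, -0.2588); cell (1,5); t to first gridline: x 0.3520, y 2.3569 (then +1.0353 / +3.8637)
    (2,5) via x @ 0.3520
    (3,5) via x @ 1.3873
    (3,4) via y @ 2.3569  # hit
  → r_4 = 2.3569
beam 5: φ=45°, α=30°
  direction (0.8660, 0.5000); cell (1,5); t to first gridline: x 0.3926, y 0.7800 (then +1.1547 / +2.0000)
    (2,5) via x @ 0.3926
    (2,6) via y @ 0.7800
    (3,6) via x @ 1.5473
    (4,6) via x @ 2.7020
    (4,7) via y @ 2.7800
    (5,7) via x @ 3.8567  # hit
  → r_5 = 3.8567
beam 6: φ=90°, α=75°
  direction (0.2588, 0.9659); cell (1,5); t to first gridline: x 1.3137, y 0.4038 (then +3.8637 / +1.0353)
    (1,6) via y @ 0.4038
    (2,6) via x @ 1.3137
    (2,7) via y @ 1.4390
    (2,8) via y @ 2.4743  # hit
  → r_6 = 2.4743
beam 7: φ=135°, α=120°
  direction (-0.5000, 0.8660); cell (1,5); t to first gridline: x 1.3200, y 0.4503 (then +2.0000 / +1.1547)
    (1,6) via y @ 0.4503
    (0,6) via x @ 1.3200  # hit
  → r_7 = 1.3200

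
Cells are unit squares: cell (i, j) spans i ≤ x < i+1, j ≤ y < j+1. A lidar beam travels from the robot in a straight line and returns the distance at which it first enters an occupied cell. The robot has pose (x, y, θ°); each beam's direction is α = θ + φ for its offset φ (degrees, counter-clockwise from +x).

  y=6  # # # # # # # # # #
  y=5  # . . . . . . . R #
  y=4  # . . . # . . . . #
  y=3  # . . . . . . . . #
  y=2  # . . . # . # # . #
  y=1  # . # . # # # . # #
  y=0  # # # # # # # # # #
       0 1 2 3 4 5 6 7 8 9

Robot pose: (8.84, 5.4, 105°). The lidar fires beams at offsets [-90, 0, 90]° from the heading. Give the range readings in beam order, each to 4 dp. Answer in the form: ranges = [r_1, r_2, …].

ranges = [0.1656, 0.6212, 3.9755]

beam 1: φ=-90°, α=15°
  cosα=0.9659 sinα=0.2588 | (8,5) | tMaxX 0.1656 tMaxY 2.3182 | tΔX 1.0353 tΔY 3.8637
    t=0.1656 [x] (9,5) — stop
  → r_1 = 0.1656
beam 2: φ=0°, α=105°
  cosα=-0.2588 sinα=0.9659 | (8,5) | tMaxX 3.2455 tMaxY 0.6212 | tΔX 3.8637 tΔY 1.0353
    t=0.6212 [y] (8,6) — stop
  → r_2 = 0.6212
beam 3: φ=90°, α=195°
  cosα=-0.9659 sinα=-0.2588 | (8,5) | tMaxX 0.8696 tMaxY 1.5455 | tΔX 1.0353 tΔY 3.8637
    t=0.8696 [x] (7,5)
    t=1.5455 [y] (7,4)
    t=1.9049 [x] (6,4)
    t=2.9402 [x] (5,4)
    t=3.9755 [x] (4,4) — stop
  → r_3 = 3.9755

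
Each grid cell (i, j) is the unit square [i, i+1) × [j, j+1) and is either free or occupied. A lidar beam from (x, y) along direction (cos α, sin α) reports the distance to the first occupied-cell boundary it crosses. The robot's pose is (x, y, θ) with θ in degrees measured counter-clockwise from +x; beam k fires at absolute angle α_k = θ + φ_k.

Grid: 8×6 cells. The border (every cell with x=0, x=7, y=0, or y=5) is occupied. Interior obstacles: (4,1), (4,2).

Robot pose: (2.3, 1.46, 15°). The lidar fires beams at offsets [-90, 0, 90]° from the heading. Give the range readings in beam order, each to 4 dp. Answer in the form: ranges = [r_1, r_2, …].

beam 1: φ=-90°, α=285°
  direction (0.2588, -0.9659); cell (2,1); t to first gridline: x 2.7046, y 0.4762 (then +3.8637 / +1.0353)
    (2,0) via y @ 0.4762  # hit
  → r_1 = 0.4762
beam 2: φ=0°, α=15°
  direction (0.9659, 0.2588); cell (2,1); t to first gridline: x 0.7247, y 2.0864 (then +1.0353 / +3.8637)
    (3,1) via x @ 0.7247
    (4,1) via x @ 1.7600  # hit
  → r_2 = 1.7600
beam 3: φ=90°, α=105°
  direction (-0.2588, 0.9659); cell (2,1); t to first gridline: x 1.1591, y 0.5590 (then +3.8637 / +1.0353)
    (2,2) via y @ 0.5590
    (1,2) via x @ 1.1591
    (1,3) via y @ 1.5943
    (1,4) via y @ 2.6296
    (1,5) via y @ 3.6649  # hit
  → r_3 = 3.6649

ranges = [0.4762, 1.7600, 3.6649]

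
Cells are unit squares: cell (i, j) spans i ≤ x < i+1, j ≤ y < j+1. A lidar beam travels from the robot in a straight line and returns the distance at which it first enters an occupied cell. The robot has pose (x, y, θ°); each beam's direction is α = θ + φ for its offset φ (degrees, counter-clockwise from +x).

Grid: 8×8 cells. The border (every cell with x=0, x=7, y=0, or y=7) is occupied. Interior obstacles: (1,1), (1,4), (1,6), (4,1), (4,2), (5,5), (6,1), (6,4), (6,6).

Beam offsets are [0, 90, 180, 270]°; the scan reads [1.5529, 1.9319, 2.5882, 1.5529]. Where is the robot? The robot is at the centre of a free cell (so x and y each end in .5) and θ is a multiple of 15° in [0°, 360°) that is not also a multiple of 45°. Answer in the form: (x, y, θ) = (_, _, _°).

(x, y, θ) = (3.5, 5.5, 105°)

Enumerate (i+0.5, j+0.5, θ) over the 27 free cells and 16 admissible headings. For each, cast all 4 beams and compare to the given ranges.
  (3.5, 6.5, 240°): beam 1 = 5.0000 ≠ 1.5529 ✗
  (6.5, 3.5, 150°): beam 1 = 5.1962 ≠ 1.5529 ✗
  (4.5, 4.5, 30°): beam 1 = 1.0000 ≠ 1.5529 ✗
  (2.5, 6.5, 105°): beam 1 = 0.5176 ≠ 1.5529 ✗
  …
  (3.5, 5.5, 105°): r_1=1.5529, r_2=1.9319, r_3=2.5882, r_4=1.5529 — all match ✓
Only this pose fits every beam.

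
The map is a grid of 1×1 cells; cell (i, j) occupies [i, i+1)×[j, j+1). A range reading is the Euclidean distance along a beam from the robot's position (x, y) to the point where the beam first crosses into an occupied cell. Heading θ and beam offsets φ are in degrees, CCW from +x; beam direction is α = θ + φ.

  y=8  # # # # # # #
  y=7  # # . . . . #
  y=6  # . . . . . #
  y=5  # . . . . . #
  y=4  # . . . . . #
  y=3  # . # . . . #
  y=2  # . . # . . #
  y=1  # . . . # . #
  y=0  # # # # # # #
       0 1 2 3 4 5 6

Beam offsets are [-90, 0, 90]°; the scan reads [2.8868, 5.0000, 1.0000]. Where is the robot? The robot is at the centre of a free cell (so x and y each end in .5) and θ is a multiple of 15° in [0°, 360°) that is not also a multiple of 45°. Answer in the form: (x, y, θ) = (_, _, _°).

Candidates: 31 free-cell centres × 16 headings = 496 poses. Raycast each; keep the one whose scan matches to 4 dp.
  (4.5, 3.5, 75°): beam 1 = 1.5529 ≠ 2.8868 ✗
  (1.5, 1.5, 150°): beam 1 = 1.7321 ≠ 2.8868 ✗
  (2.5, 4.5, 165°): beam 1 = 3.6235 ≠ 2.8868 ✗
  (4.5, 2.5, 75°): beam 1 = 1.5529 ≠ 2.8868 ✗
  …
  (3.5, 7.5, 300°): r_1=2.8868, r_2=5.0000, r_3=1.0000 — all match ✓
Only this pose fits every beam.

(x, y, θ) = (3.5, 7.5, 300°)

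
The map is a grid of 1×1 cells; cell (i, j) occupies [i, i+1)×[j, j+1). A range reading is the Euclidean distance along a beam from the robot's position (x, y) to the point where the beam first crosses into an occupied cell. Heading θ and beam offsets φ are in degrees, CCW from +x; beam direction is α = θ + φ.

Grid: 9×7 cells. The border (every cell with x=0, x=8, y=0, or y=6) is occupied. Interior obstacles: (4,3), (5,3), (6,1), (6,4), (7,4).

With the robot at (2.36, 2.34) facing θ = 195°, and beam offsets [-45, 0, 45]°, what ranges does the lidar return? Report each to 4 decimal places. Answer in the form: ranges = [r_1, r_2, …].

beam 1: φ=-45°, α=150°
  dir = (cos 150°, sin 150°) = (-0.8660, 0.5000); from cell (2,2)
  next x-line at t=0.4157, next y-line at t=1.3200; Δt_x=1.1547, Δt_y=2.0000
    x: enter (1,2) at t=0.4157
    y: enter (1,3) at t=1.3200
    x: enter (0,3) at t=1.5704 ← occupied
  → r_1 = 1.5704
beam 2: φ=0°, α=195°
  dir = (cos 195°, sin 195°) = (-0.9659, -0.2588); from cell (2,2)
  next x-line at t=0.3727, next y-line at t=1.3137; Δt_x=1.0353, Δt_y=3.8637
    x: enter (1,2) at t=0.3727
    y: enter (1,1) at t=1.3137
    x: enter (0,1) at t=1.4080 ← occupied
  → r_2 = 1.4080
beam 3: φ=45°, α=240°
  dir = (cos 240°, sin 240°) = (-0.5000, -0.8660); from cell (2,2)
  next x-line at t=0.7200, next y-line at t=0.3926; Δt_x=2.0000, Δt_y=1.1547
    y: enter (2,1) at t=0.3926
    x: enter (1,1) at t=0.7200
    y: enter (1,0) at t=1.5473 ← occupied
  → r_3 = 1.5473

ranges = [1.5704, 1.4080, 1.5473]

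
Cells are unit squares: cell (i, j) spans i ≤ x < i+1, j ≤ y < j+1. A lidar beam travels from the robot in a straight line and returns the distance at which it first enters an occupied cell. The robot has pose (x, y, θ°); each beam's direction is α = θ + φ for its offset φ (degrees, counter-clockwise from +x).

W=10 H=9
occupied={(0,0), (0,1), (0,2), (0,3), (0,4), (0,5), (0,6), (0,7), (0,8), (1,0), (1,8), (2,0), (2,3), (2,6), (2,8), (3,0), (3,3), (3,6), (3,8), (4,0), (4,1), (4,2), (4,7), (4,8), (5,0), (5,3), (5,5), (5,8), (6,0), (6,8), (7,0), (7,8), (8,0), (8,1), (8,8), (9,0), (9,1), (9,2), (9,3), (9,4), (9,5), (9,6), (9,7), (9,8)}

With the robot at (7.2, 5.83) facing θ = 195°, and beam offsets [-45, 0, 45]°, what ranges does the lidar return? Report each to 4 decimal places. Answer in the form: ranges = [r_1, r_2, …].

beam 1: φ=-45°, α=150°
  d=(-0.8660,0.5000)  start (7,5)  tX=0.2309 tY=0.3400  stride 1/|dx|=1.1547 1/|dy|=2.0000
    cross x-line → (6,5), t=0.2309
    cross y-line → (6,6), t=0.3400
    cross x-line → (5,6), t=1.3856
    cross y-line → (5,7), t=2.3400
    cross x-line → (4,7), t=2.5403 (wall)
  → r_1 = 2.5403
beam 2: φ=0°, α=195°
  d=(-0.9659,-0.2588)  start (7,5)  tX=0.2071 tY=3.2069  stride 1/|dx|=1.0353 1/|dy|=3.8637
    cross x-line → (6,5), t=0.2071
    cross x-line → (5,5), t=1.2423 (wall)
  → r_2 = 1.2423
beam 3: φ=45°, α=240°
  d=(-0.5000,-0.8660)  start (7,5)  tX=0.4000 tY=0.9584  stride 1/|dx|=2.0000 1/|dy|=1.1547
    cross x-line → (6,5), t=0.4000
    cross y-line → (6,4), t=0.9584
    cross y-line → (6,3), t=2.1131
    cross x-line → (5,3), t=2.4000 (wall)
  → r_3 = 2.4000

ranges = [2.5403, 1.2423, 2.4000]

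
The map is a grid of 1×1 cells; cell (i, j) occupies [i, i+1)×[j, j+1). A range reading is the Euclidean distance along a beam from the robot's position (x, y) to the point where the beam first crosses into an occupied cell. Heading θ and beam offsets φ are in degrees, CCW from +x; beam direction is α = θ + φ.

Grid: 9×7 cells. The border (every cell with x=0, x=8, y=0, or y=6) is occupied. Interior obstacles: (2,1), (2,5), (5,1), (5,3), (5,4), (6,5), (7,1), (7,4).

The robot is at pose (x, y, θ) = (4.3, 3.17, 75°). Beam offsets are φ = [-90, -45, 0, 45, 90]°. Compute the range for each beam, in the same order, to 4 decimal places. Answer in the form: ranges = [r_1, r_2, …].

beam 1: φ=-90°, α=345°
  direction (0.9659, -0.2588); cell (4,3); t to first gridline: x 0.7247, y 0.6568 (then +1.0353 / +3.8637)
    (4,2) via y @ 0.6568
    (5,2) via x @ 0.7247
    (6,2) via x @ 1.7600
    (7,2) via x @ 2.7952
    (8,2) via x @ 3.8305  # hit
  → r_1 = 3.8305
beam 2: φ=-45°, α=30°
  direction (0.8660, 0.5000); cell (4,3); t to first gridline: x 0.8083, y 1.6600 (then +1.1547 / +2.0000)
    (5,3) via x @ 0.8083  # hit
  → r_2 = 0.8083
beam 3: φ=0°, α=75°
  direction (0.2588, 0.9659); cell (4,3); t to first gridline: x 2.7046, y 0.8593 (then +3.8637 / +1.0353)
    (4,4) via y @ 0.8593
    (4,5) via y @ 1.8946
    (5,5) via x @ 2.7046
    (5,6) via y @ 2.9298  # hit
  → r_3 = 2.9298
beam 4: φ=45°, α=120°
  direction (-0.5000, 0.8660); cell (4,3); t to first gridline: x 0.6000, y 0.9584 (then +2.0000 / +1.1547)
    (3,3) via x @ 0.6000
    (3,4) via y @ 0.9584
    (3,5) via y @ 2.1131
    (2,5) via x @ 2.6000  # hit
  → r_4 = 2.6000
beam 5: φ=90°, α=165°
  direction (-0.9659, 0.2588); cell (4,3); t to first gridline: x 0.3106, y 3.2069 (then +1.0353 / +3.8637)
    (3,3) via x @ 0.3106
    (2,3) via x @ 1.3459
    (1,3) via x @ 2.3811
    (1,4) via y @ 3.2069
    (0,4) via x @ 3.4164  # hit
  → r_5 = 3.4164

ranges = [3.8305, 0.8083, 2.9298, 2.6000, 3.4164]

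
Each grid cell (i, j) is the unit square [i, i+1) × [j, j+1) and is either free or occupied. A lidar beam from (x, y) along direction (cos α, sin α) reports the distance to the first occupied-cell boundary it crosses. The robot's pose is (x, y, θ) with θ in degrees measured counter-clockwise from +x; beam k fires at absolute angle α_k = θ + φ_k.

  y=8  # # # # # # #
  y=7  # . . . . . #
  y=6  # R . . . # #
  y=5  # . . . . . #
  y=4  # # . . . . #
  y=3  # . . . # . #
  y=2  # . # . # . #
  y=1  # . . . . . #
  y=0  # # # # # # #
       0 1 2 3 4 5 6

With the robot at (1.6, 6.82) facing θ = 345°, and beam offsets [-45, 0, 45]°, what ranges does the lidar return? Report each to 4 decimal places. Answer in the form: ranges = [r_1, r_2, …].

ranges = [4.8000, 4.5552, 2.3600]

beam 1: φ=-45°, α=300°
  direction (0.5000, -0.8660); cell (1,6); t to first gridline: x 0.8000, y 0.9469 (then +2.0000 / +1.1547)
    (2,6) via x @ 0.8000
    (2,5) via y @ 0.9469
    (2,4) via y @ 2.1016
    (3,4) via x @ 2.8000
    (3,3) via y @ 3.2563
    (3,2) via y @ 4.4110
    (4,2) via x @ 4.8000  # hit
  → r_1 = 4.8000
beam 2: φ=0°, α=345°
  direction (0.9659, -0.2588); cell (1,6); t to first gridline: x 0.4141, y 3.1682 (then +1.0353 / +3.8637)
    (2,6) via x @ 0.4141
    (3,6) via x @ 1.4494
    (4,6) via x @ 2.4847
    (4,5) via y @ 3.1682
    (5,5) via x @ 3.5199
    (6,5) via x @ 4.5552  # hit
  → r_2 = 4.5552
beam 3: φ=45°, α=30°
  direction (0.8660, 0.5000); cell (1,6); t to first gridline: x 0.4619, y 0.3600 (then +1.1547 / +2.0000)
    (1,7) via y @ 0.3600
    (2,7) via x @ 0.4619
    (3,7) via x @ 1.6166
    (3,8) via y @ 2.3600  # hit
  → r_3 = 2.3600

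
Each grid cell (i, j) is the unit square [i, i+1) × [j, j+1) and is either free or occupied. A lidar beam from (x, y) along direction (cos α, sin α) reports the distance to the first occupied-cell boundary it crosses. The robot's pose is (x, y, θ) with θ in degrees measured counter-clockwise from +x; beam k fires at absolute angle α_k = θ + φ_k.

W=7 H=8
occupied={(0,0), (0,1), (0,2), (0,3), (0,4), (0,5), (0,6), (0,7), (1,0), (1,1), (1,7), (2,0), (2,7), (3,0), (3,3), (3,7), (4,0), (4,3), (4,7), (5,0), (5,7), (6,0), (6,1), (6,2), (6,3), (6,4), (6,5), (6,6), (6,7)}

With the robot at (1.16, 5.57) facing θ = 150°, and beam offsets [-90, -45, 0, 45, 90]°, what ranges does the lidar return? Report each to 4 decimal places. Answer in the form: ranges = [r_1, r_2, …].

beam 1: φ=-90°, α=60°
  d=(0.5000,0.8660)  start (1,5)  tX=1.6800 tY=0.4965  stride 1/|dx|=2.0000 1/|dy|=1.1547
    cross y-line → (1,6), t=0.4965
    cross y-line → (1,7), t=1.6512 (wall)
  → r_1 = 1.6512
beam 2: φ=-45°, α=105°
  d=(-0.2588,0.9659)  start (1,5)  tX=0.6182 tY=0.4452  stride 1/|dx|=3.8637 1/|dy|=1.0353
    cross y-line → (1,6), t=0.4452
    cross x-line → (0,6), t=0.6182 (wall)
  → r_2 = 0.6182
beam 3: φ=0°, α=150°
  d=(-0.8660,0.5000)  start (1,5)  tX=0.1848 tY=0.8600  stride 1/|dx|=1.1547 1/|dy|=2.0000
    cross x-line → (0,5), t=0.1848 (wall)
  → r_3 = 0.1848
beam 4: φ=45°, α=195°
  d=(-0.9659,-0.2588)  start (1,5)  tX=0.1656 tY=2.2023  stride 1/|dx|=1.0353 1/|dy|=3.8637
    cross x-line → (0,5), t=0.1656 (wall)
  → r_4 = 0.1656
beam 5: φ=90°, α=240°
  d=(-0.5000,-0.8660)  start (1,5)  tX=0.3200 tY=0.6582  stride 1/|dx|=2.0000 1/|dy|=1.1547
    cross x-line → (0,5), t=0.3200 (wall)
  → r_5 = 0.3200

ranges = [1.6512, 0.6182, 0.1848, 0.1656, 0.3200]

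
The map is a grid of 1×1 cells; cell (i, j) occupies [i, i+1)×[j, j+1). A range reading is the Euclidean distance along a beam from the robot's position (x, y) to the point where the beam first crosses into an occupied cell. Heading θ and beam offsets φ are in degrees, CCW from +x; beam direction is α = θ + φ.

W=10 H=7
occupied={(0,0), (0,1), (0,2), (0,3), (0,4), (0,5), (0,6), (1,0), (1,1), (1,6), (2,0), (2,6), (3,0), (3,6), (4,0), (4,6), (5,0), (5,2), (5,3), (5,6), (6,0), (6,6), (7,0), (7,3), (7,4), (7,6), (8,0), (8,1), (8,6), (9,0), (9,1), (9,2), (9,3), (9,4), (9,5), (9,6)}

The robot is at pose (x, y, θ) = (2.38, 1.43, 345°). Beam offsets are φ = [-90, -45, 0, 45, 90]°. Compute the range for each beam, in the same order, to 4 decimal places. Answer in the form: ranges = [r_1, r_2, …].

ranges = [0.4452, 0.4965, 1.6614, 3.0253, 4.7312]

beam 1: φ=-90°, α=255°
  d=(-0.2588,-0.9659)  start (2,1)  tX=1.4682 tY=0.4452  stride 1/|dx|=3.8637 1/|dy|=1.0353
    cross y-line → (2,0), t=0.4452 (wall)
  → r_1 = 0.4452
beam 2: φ=-45°, α=300°
  d=(0.5000,-0.8660)  start (2,1)  tX=1.2400 tY=0.4965  stride 1/|dx|=2.0000 1/|dy|=1.1547
    cross y-line → (2,0), t=0.4965 (wall)
  → r_2 = 0.4965
beam 3: φ=0°, α=345°
  d=(0.9659,-0.2588)  start (2,1)  tX=0.6419 tY=1.6614  stride 1/|dx|=1.0353 1/|dy|=3.8637
    cross x-line → (3,1), t=0.6419
    cross y-line → (3,0), t=1.6614 (wall)
  → r_3 = 1.6614
beam 4: φ=45°, α=30°
  d=(0.8660,0.5000)  start (2,1)  tX=0.7159 tY=1.1400  stride 1/|dx|=1.1547 1/|dy|=2.0000
    cross x-line → (3,1), t=0.7159
    cross y-line → (3,2), t=1.1400
    cross x-line → (4,2), t=1.8706
    cross x-line → (5,2), t=3.0253 (wall)
  → r_4 = 3.0253
beam 5: φ=90°, α=75°
  d=(0.2588,0.9659)  start (2,1)  tX=2.3955 tY=0.5901  stride 1/|dx|=3.8637 1/|dy|=1.0353
    cross y-line → (2,2), t=0.5901
    cross y-line → (2,3), t=1.6254
    cross x-line → (3,3), t=2.3955
    cross y-line → (3,4), t=2.6607
    cross y-line → (3,5), t=3.6959
    cross y-line → (3,6), t=4.7312 (wall)
  → r_5 = 4.7312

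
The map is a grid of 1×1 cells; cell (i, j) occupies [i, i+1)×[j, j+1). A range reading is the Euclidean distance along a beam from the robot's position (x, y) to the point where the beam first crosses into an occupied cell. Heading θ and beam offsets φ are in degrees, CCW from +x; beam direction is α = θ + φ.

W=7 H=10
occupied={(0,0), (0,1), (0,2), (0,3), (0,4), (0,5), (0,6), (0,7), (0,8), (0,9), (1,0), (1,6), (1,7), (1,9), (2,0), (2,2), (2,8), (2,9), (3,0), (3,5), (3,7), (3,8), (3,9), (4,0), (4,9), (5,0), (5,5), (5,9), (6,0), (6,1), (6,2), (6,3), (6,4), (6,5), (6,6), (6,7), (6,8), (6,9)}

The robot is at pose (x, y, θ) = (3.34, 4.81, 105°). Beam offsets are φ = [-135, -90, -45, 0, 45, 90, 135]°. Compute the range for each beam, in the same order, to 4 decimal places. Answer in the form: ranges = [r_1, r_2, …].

beam 1: φ=-135°, α=330°
  cosα=0.8660 sinα=-0.5000 | (3,4) | tMaxX 0.7621 tMaxY 1.6200 | tΔX 1.1547 tΔY 2.0000
    t=0.7621 [x] (4,4)
    t=1.6200 [y] (4,3)
    t=1.9168 [x] (5,3)
    t=3.0715 [x] (6,3) — stop
  → r_1 = 3.0715
beam 2: φ=-90°, α=15°
  cosα=0.9659 sinα=0.2588 | (3,4) | tMaxX 0.6833 tMaxY 0.7341 | tΔX 1.0353 tΔY 3.8637
    t=0.6833 [x] (4,4)
    t=0.7341 [y] (4,5)
    t=1.7186 [x] (5,5) — stop
  → r_2 = 1.7186
beam 3: φ=-45°, α=60°
  cosα=0.5000 sinα=0.8660 | (3,4) | tMaxX 1.3200 tMaxY 0.2194 | tΔX 2.0000 tΔY 1.1547
    t=0.2194 [y] (3,5) — stop
  → r_3 = 0.2194
beam 4: φ=0°, α=105°
  cosα=-0.2588 sinα=0.9659 | (3,4) | tMaxX 1.3137 tMaxY 0.1967 | tΔX 3.8637 tΔY 1.0353
    t=0.1967 [y] (3,5) — stop
  → r_4 = 0.1967
beam 5: φ=45°, α=150°
  cosα=-0.8660 sinα=0.5000 | (3,4) | tMaxX 0.3926 tMaxY 0.3800 | tΔX 1.1547 tΔY 2.0000
    t=0.3800 [y] (3,5) — stop
  → r_5 = 0.3800
beam 6: φ=90°, α=195°
  cosα=-0.9659 sinα=-0.2588 | (3,4) | tMaxX 0.3520 tMaxY 3.1296 | tΔX 1.0353 tΔY 3.8637
    t=0.3520 [x] (2,4)
    t=1.3873 [x] (1,4)
    t=2.4225 [x] (0,4) — stop
  → r_6 = 2.4225
beam 7: φ=135°, α=240°
  cosα=-0.5000 sinα=-0.8660 | (3,4) | tMaxX 0.6800 tMaxY 0.9353 | tΔX 2.0000 tΔY 1.1547
    t=0.6800 [x] (2,4)
    t=0.9353 [y] (2,3)
    t=2.0900 [y] (2,2) — stop
  → r_7 = 2.0900

ranges = [3.0715, 1.7186, 0.2194, 0.1967, 0.3800, 2.4225, 2.0900]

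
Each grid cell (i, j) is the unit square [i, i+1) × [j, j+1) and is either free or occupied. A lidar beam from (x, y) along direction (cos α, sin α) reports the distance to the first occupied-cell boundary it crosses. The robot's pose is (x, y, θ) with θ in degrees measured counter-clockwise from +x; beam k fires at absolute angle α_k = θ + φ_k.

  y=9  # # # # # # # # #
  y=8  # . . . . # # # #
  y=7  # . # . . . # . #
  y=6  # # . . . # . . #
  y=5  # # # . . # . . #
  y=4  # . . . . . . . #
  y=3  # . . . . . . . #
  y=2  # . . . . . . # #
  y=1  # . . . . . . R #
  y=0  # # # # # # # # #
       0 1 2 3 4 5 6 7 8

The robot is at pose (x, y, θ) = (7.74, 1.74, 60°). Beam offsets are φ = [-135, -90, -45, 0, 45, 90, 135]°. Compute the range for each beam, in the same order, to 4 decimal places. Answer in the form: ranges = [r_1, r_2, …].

beam 1: φ=-135°, α=285°
  direction (0.2588, -0.9659); cell (7,1); t to first gridline: x 1.0046, y 0.7661 (then +3.8637 / +1.0353)
    (7,0) via y @ 0.7661  # hit
  → r_1 = 0.7661
beam 2: φ=-90°, α=330°
  direction (0.8660, -0.5000); cell (7,1); t to first gridline: x 0.3002, y 1.4800 (then +1.1547 / +2.0000)
    (8,1) via x @ 0.3002  # hit
  → r_2 = 0.3002
beam 3: φ=-45°, α=15°
  direction (0.9659, 0.2588); cell (7,1); t to first gridline: x 0.2692, y 1.0046 (then +1.0353 / +3.8637)
    (8,1) via x @ 0.2692  # hit
  → r_3 = 0.2692
beam 4: φ=0°, α=60°
  direction (0.5000, 0.8660); cell (7,1); t to first gridline: x 0.5200, y 0.3002 (then +2.0000 / +1.1547)
    (7,2) via y @ 0.3002  # hit
  → r_4 = 0.3002
beam 5: φ=45°, α=105°
  direction (-0.2588, 0.9659); cell (7,1); t to first gridline: x 2.8591, y 0.2692 (then +3.8637 / +1.0353)
    (7,2) via y @ 0.2692  # hit
  → r_5 = 0.2692
beam 6: φ=90°, α=150°
  direction (-0.8660, 0.5000); cell (7,1); t to first gridline: x 0.8545, y 0.5200 (then +1.1547 / +2.0000)
    (7,2) via y @ 0.5200  # hit
  → r_6 = 0.5200
beam 7: φ=135°, α=195°
  direction (-0.9659, -0.2588); cell (7,1); t to first gridline: x 0.7661, y 2.8591 (then +1.0353 / +3.8637)
    (6,1) via x @ 0.7661
    (5,1) via x @ 1.8014
    (4,1) via x @ 2.8367
    (4,0) via y @ 2.8591  # hit
  → r_7 = 2.8591

ranges = [0.7661, 0.3002, 0.2692, 0.3002, 0.2692, 0.5200, 2.8591]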